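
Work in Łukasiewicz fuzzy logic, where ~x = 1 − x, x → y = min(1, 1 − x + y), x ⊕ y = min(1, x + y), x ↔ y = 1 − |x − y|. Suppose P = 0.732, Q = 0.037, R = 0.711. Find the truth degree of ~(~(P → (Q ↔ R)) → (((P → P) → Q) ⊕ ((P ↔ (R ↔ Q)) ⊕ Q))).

Q ↔ R = 1 − |0.037 − 0.711| = 1 − 0.674 = 0.326
P → (Q ↔ R) = min(1, 1 − 0.732 + 0.326) = min(1, 0.594) = 0.594
~(P → (Q ↔ R)) = 1 − 0.594 = 0.406
P → P = min(1, 1 − 0.732 + 0.732) = min(1, 1.000) = 1.000
(P → P) → Q = min(1, 1 − 1.000 + 0.037) = min(1, 0.037) = 0.037
R ↔ Q = 1 − |0.711 − 0.037| = 1 − 0.674 = 0.326
P ↔ (R ↔ Q) = 1 − |0.732 − 0.326| = 1 − 0.406 = 0.594
(P ↔ (R ↔ Q)) ⊕ Q = min(1, 0.594 + 0.037) = min(1, 0.631) = 0.631
((P → P) → Q) ⊕ ((P ↔ (R ↔ Q)) ⊕ Q) = min(1, 0.037 + 0.631) = min(1, 0.668) = 0.668
~(P → (Q ↔ R)) → (((P → P) → Q) ⊕ ((P ↔ (R ↔ Q)) ⊕ Q)) = min(1, 1 − 0.406 + 0.668) = min(1, 1.262) = 1.000
~(~(P → (Q ↔ R)) → (((P → P) → Q) ⊕ ((P ↔ (R ↔ Q)) ⊕ Q))) = 1 − 1.000 = 0.000

0.000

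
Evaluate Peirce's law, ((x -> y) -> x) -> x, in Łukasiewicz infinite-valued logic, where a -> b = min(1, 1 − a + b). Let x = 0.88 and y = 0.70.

x -> y = min(1, 1 − 0.88 + 0.70) = min(1, 0.82) = 0.82
(x -> y) -> x = min(1, 1 − 0.82 + 0.88) = min(1, 1.06) = 1.00
((x -> y) -> x) -> x = min(1, 1 − 1.00 + 0.88) = min(1, 0.88) = 0.88
(The value 0.88 < 1 shows this instance is not satisfied; not a Ł∞-tautology in general.)

0.88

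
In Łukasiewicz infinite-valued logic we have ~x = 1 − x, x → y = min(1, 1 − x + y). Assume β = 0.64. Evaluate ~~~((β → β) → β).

β → β = min(1, 1 − 0.64 + 0.64) = min(1, 1.00) = 1.00
(β → β) → β = min(1, 1 − 1.00 + 0.64) = min(1, 0.64) = 0.64
~((β → β) → β) = 1 − 0.64 = 0.36
~~((β → β) → β) = 1 − 0.36 = 0.64
~~~((β → β) → β) = 1 − 0.64 = 0.36

0.36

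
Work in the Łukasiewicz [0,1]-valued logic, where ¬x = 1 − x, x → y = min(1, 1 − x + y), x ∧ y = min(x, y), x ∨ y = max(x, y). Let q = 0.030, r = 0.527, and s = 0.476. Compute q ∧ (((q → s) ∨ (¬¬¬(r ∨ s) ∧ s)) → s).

q → s = min(1, 1 − 0.030 + 0.476) = min(1, 1.446) = 1.000
r ∨ s = max(0.527, 0.476) = 0.527
¬(r ∨ s) = 1 − 0.527 = 0.473
¬¬(r ∨ s) = 1 − 0.473 = 0.527
¬¬¬(r ∨ s) = 1 − 0.527 = 0.473
¬¬¬(r ∨ s) ∧ s = min(0.473, 0.476) = 0.473
(q → s) ∨ (¬¬¬(r ∨ s) ∧ s) = max(1.000, 0.473) = 1.000
((q → s) ∨ (¬¬¬(r ∨ s) ∧ s)) → s = min(1, 1 − 1.000 + 0.476) = min(1, 0.476) = 0.476
q ∧ (((q → s) ∨ (¬¬¬(r ∨ s) ∧ s)) → s) = min(0.030, 0.476) = 0.030

0.030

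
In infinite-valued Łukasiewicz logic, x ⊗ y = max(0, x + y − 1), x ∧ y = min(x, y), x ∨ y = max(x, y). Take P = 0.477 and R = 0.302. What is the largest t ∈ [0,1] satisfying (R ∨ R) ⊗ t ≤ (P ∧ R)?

1.000

R ∨ R = max(0.302, 0.302) = 0.302
So the left factor is R ∨ R = 0.302.
P ∧ R = min(0.477, 0.302) = 0.302
So the right-hand bound is P ∧ R = 0.302.
The residuum of the Łukasiewicz t-norm gives the supremum: min(1, 1 − 0.302 + 0.302).
1 − 0.302 + 0.302 = 1.000, so t = min(1, 1.000) = 1.000.
Check: 0.302 ⊗ 1.000 = max(0, 0.302) = 0.302 ≤ 0.302.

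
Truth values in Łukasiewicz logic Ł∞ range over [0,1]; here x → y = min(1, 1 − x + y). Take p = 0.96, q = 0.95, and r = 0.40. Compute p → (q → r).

q → r = min(1, 1 − 0.95 + 0.40) = min(1, 0.45) = 0.45
p → (q → r) = min(1, 1 − 0.96 + 0.45) = min(1, 0.49) = 0.49

0.49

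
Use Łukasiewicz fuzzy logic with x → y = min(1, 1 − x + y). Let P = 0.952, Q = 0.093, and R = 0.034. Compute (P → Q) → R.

P → Q = min(1, 1 − 0.952 + 0.093) = min(1, 0.141) = 0.141
(P → Q) → R = min(1, 1 − 0.141 + 0.034) = min(1, 0.893) = 0.893

0.893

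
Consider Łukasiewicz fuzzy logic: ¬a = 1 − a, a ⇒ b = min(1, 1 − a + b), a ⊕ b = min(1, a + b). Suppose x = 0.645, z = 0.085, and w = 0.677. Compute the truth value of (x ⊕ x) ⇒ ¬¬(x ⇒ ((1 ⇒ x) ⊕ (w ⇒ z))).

x ⊕ x = min(1, 0.645 + 0.645) = min(1, 1.290) = 1.000
1 ⇒ x = min(1, 1 − 1.000 + 0.645) = min(1, 0.645) = 0.645
w ⇒ z = min(1, 1 − 0.677 + 0.085) = min(1, 0.408) = 0.408
(1 ⇒ x) ⊕ (w ⇒ z) = min(1, 0.645 + 0.408) = min(1, 1.053) = 1.000
x ⇒ ((1 ⇒ x) ⊕ (w ⇒ z)) = min(1, 1 − 0.645 + 1.000) = min(1, 1.355) = 1.000
¬(x ⇒ ((1 ⇒ x) ⊕ (w ⇒ z))) = 1 − 1.000 = 0.000
¬¬(x ⇒ ((1 ⇒ x) ⊕ (w ⇒ z))) = 1 − 0.000 = 1.000
(x ⊕ x) ⇒ ¬¬(x ⇒ ((1 ⇒ x) ⊕ (w ⇒ z))) = min(1, 1 − 1.000 + 1.000) = min(1, 1.000) = 1.000

1.000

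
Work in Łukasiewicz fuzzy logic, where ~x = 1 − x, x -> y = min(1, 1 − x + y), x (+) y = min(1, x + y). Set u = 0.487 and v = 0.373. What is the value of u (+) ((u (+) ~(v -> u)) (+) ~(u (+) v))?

v -> u = min(1, 1 − 0.373 + 0.487) = min(1, 1.114) = 1.000
~(v -> u) = 1 − 1.000 = 0.000
u (+) ~(v -> u) = min(1, 0.487 + 0.000) = min(1, 0.487) = 0.487
u (+) v = min(1, 0.487 + 0.373) = min(1, 0.860) = 0.860
~(u (+) v) = 1 − 0.860 = 0.140
(u (+) ~(v -> u)) (+) ~(u (+) v) = min(1, 0.487 + 0.140) = min(1, 0.627) = 0.627
u (+) ((u (+) ~(v -> u)) (+) ~(u (+) v)) = min(1, 0.487 + 0.627) = min(1, 1.114) = 1.000

1.000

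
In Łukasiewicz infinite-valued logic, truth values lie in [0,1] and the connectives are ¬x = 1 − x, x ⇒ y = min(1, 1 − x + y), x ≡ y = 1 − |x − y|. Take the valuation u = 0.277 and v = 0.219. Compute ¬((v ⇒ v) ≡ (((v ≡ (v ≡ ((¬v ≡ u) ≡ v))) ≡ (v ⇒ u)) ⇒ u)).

0.446

v ⇒ v = min(1, 1 − 0.219 + 0.219) = min(1, 1.000) = 1.000
¬v = 1 − 0.219 = 0.781
¬v ≡ u = 1 − |0.781 − 0.277| = 1 − 0.504 = 0.496
(¬v ≡ u) ≡ v = 1 − |0.496 − 0.219| = 1 − 0.277 = 0.723
v ≡ ((¬v ≡ u) ≡ v) = 1 − |0.219 − 0.723| = 1 − 0.504 = 0.496
v ≡ (v ≡ ((¬v ≡ u) ≡ v)) = 1 − |0.219 − 0.496| = 1 − 0.277 = 0.723
v ⇒ u = min(1, 1 − 0.219 + 0.277) = min(1, 1.058) = 1.000
(v ≡ (v ≡ ((¬v ≡ u) ≡ v))) ≡ (v ⇒ u) = 1 − |0.723 − 1.000| = 1 − 0.277 = 0.723
((v ≡ (v ≡ ((¬v ≡ u) ≡ v))) ≡ (v ⇒ u)) ⇒ u = min(1, 1 − 0.723 + 0.277) = min(1, 0.554) = 0.554
(v ⇒ v) ≡ (((v ≡ (v ≡ ((¬v ≡ u) ≡ v))) ≡ (v ⇒ u)) ⇒ u) = 1 − |1.000 − 0.554| = 1 − 0.446 = 0.554
¬((v ⇒ v) ≡ (((v ≡ (v ≡ ((¬v ≡ u) ≡ v))) ≡ (v ⇒ u)) ⇒ u)) = 1 − 0.554 = 0.446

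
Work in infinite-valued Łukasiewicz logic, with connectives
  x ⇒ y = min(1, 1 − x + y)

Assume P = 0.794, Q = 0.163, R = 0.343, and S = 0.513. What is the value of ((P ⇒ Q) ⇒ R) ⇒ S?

P ⇒ Q = min(1, 1 − 0.794 + 0.163) = min(1, 0.369) = 0.369
(P ⇒ Q) ⇒ R = min(1, 1 − 0.369 + 0.343) = min(1, 0.974) = 0.974
((P ⇒ Q) ⇒ R) ⇒ S = min(1, 1 − 0.974 + 0.513) = min(1, 0.539) = 0.539

0.539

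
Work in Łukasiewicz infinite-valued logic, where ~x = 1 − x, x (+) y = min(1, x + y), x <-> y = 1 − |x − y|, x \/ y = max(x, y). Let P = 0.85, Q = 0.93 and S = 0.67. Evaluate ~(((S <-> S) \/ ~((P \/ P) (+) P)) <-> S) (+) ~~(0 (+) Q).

1.00

S <-> S = 1 − |0.67 − 0.67| = 1 − 0.00 = 1.00
P \/ P = max(0.85, 0.85) = 0.85
(P \/ P) (+) P = min(1, 0.85 + 0.85) = min(1, 1.70) = 1.00
~((P \/ P) (+) P) = 1 − 1.00 = 0.00
(S <-> S) \/ ~((P \/ P) (+) P) = max(1.00, 0.00) = 1.00
((S <-> S) \/ ~((P \/ P) (+) P)) <-> S = 1 − |1.00 − 0.67| = 1 − 0.33 = 0.67
~(((S <-> S) \/ ~((P \/ P) (+) P)) <-> S) = 1 − 0.67 = 0.33
0 (+) Q = min(1, 0.00 + 0.93) = min(1, 0.93) = 0.93
~(0 (+) Q) = 1 − 0.93 = 0.07
~~(0 (+) Q) = 1 − 0.07 = 0.93
~(((S <-> S) \/ ~((P \/ P) (+) P)) <-> S) (+) ~~(0 (+) Q) = min(1, 0.33 + 0.93) = min(1, 1.26) = 1.00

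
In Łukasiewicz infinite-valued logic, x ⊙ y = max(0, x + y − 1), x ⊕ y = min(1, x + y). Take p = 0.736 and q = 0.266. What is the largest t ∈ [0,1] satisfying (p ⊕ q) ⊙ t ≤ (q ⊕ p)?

p ⊕ q = min(1, 0.736 + 0.266) = min(1, 1.002) = 1.000
So the left factor is p ⊕ q = 1.000.
q ⊕ p = min(1, 0.266 + 0.736) = min(1, 1.002) = 1.000
So the right-hand bound is q ⊕ p = 1.000.
The residuum of the Łukasiewicz t-norm gives the supremum: min(1, 1 − 1.000 + 1.000).
1 − 1.000 + 1.000 = 1.000, so t = min(1, 1.000) = 1.000.
Check: 1.000 ⊙ 1.000 = max(0, 1.000) = 1.000 ≤ 1.000.

1.000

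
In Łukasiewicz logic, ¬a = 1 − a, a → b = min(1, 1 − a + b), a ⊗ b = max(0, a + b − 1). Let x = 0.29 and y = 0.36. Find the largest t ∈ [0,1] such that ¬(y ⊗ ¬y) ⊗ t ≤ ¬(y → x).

¬y = 1 − 0.36 = 0.64
y ⊗ ¬y = max(0, 0.36 + 0.64 − 1) = max(0, 0.00) = 0.00
¬(y ⊗ ¬y) = 1 − 0.00 = 1.00
So the left factor is ¬(y ⊗ ¬y) = 1.00.
y → x = min(1, 1 − 0.36 + 0.29) = min(1, 0.93) = 0.93
¬(y → x) = 1 − 0.93 = 0.07
So the right-hand bound is ¬(y → x) = 0.07.
The residuum of the Łukasiewicz t-norm gives the supremum: min(1, 1 − 1.00 + 0.07).
1 − 1.00 + 0.07 = 0.07, so t = min(1, 0.07) = 0.07.
Check: 1.00 ⊗ 0.07 = max(0, 0.07) = 0.07 ≤ 0.07.

0.07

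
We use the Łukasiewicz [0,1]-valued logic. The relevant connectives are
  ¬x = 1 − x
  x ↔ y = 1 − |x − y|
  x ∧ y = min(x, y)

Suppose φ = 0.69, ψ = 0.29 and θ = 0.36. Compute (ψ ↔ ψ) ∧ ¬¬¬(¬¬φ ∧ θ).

ψ ↔ ψ = 1 − |0.29 − 0.29| = 1 − 0.00 = 1.00
¬φ = 1 − 0.69 = 0.31
¬¬φ = 1 − 0.31 = 0.69
¬¬φ ∧ θ = min(0.69, 0.36) = 0.36
¬(¬¬φ ∧ θ) = 1 − 0.36 = 0.64
¬¬(¬¬φ ∧ θ) = 1 − 0.64 = 0.36
¬¬¬(¬¬φ ∧ θ) = 1 − 0.36 = 0.64
(ψ ↔ ψ) ∧ ¬¬¬(¬¬φ ∧ θ) = min(1.00, 0.64) = 0.64

0.64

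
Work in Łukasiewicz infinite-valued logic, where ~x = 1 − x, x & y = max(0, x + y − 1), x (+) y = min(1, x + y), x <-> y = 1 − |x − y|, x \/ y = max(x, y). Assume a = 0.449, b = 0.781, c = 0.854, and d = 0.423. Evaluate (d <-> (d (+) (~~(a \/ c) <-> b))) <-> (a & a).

a \/ c = max(0.449, 0.854) = 0.854
~(a \/ c) = 1 − 0.854 = 0.146
~~(a \/ c) = 1 − 0.146 = 0.854
~~(a \/ c) <-> b = 1 − |0.854 − 0.781| = 1 − 0.073 = 0.927
d (+) (~~(a \/ c) <-> b) = min(1, 0.423 + 0.927) = min(1, 1.350) = 1.000
d <-> (d (+) (~~(a \/ c) <-> b)) = 1 − |0.423 − 1.000| = 1 − 0.577 = 0.423
a & a = max(0, 0.449 + 0.449 − 1) = max(0, -0.102) = 0.000
(d <-> (d (+) (~~(a \/ c) <-> b))) <-> (a & a) = 1 − |0.423 − 0.000| = 1 − 0.423 = 0.577

0.577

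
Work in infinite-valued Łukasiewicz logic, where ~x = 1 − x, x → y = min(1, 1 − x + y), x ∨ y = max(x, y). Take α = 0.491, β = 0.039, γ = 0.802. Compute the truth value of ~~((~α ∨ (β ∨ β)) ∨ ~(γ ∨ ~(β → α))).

0.509

~α = 1 − 0.491 = 0.509
β ∨ β = max(0.039, 0.039) = 0.039
~α ∨ (β ∨ β) = max(0.509, 0.039) = 0.509
β → α = min(1, 1 − 0.039 + 0.491) = min(1, 1.452) = 1.000
~(β → α) = 1 − 1.000 = 0.000
γ ∨ ~(β → α) = max(0.802, 0.000) = 0.802
~(γ ∨ ~(β → α)) = 1 − 0.802 = 0.198
(~α ∨ (β ∨ β)) ∨ ~(γ ∨ ~(β → α)) = max(0.509, 0.198) = 0.509
~((~α ∨ (β ∨ β)) ∨ ~(γ ∨ ~(β → α))) = 1 − 0.509 = 0.491
~~((~α ∨ (β ∨ β)) ∨ ~(γ ∨ ~(β → α))) = 1 − 0.491 = 0.509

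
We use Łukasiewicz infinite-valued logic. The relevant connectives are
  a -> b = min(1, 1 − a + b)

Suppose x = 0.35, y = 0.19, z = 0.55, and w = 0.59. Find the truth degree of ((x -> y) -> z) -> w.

x -> y = min(1, 1 − 0.35 + 0.19) = min(1, 0.84) = 0.84
(x -> y) -> z = min(1, 1 − 0.84 + 0.55) = min(1, 0.71) = 0.71
((x -> y) -> z) -> w = min(1, 1 − 0.71 + 0.59) = min(1, 0.88) = 0.88

0.88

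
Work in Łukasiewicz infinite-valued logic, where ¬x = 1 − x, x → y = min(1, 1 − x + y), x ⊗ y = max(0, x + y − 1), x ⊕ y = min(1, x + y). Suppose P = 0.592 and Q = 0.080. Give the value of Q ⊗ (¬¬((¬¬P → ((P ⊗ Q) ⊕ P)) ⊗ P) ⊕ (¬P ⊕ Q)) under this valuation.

¬P = 1 − 0.592 = 0.408
¬¬P = 1 − 0.408 = 0.592
P ⊗ Q = max(0, 0.592 + 0.080 − 1) = max(0, -0.328) = 0.000
(P ⊗ Q) ⊕ P = min(1, 0.000 + 0.592) = min(1, 0.592) = 0.592
¬¬P → ((P ⊗ Q) ⊕ P) = min(1, 1 − 0.592 + 0.592) = min(1, 1.000) = 1.000
(¬¬P → ((P ⊗ Q) ⊕ P)) ⊗ P = max(0, 1.000 + 0.592 − 1) = max(0, 0.592) = 0.592
¬((¬¬P → ((P ⊗ Q) ⊕ P)) ⊗ P) = 1 − 0.592 = 0.408
¬¬((¬¬P → ((P ⊗ Q) ⊕ P)) ⊗ P) = 1 − 0.408 = 0.592
¬P ⊕ Q = min(1, 0.408 + 0.080) = min(1, 0.488) = 0.488
¬¬((¬¬P → ((P ⊗ Q) ⊕ P)) ⊗ P) ⊕ (¬P ⊕ Q) = min(1, 0.592 + 0.488) = min(1, 1.080) = 1.000
Q ⊗ (¬¬((¬¬P → ((P ⊗ Q) ⊕ P)) ⊗ P) ⊕ (¬P ⊕ Q)) = max(0, 0.080 + 1.000 − 1) = max(0, 0.080) = 0.080

0.080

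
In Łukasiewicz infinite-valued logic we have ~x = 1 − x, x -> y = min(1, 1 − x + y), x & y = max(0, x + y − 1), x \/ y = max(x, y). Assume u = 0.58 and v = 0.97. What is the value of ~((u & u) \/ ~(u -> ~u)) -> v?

1.00

u & u = max(0, 0.58 + 0.58 − 1) = max(0, 0.16) = 0.16
~u = 1 − 0.58 = 0.42
u -> ~u = min(1, 1 − 0.58 + 0.42) = min(1, 0.84) = 0.84
~(u -> ~u) = 1 − 0.84 = 0.16
(u & u) \/ ~(u -> ~u) = max(0.16, 0.16) = 0.16
~((u & u) \/ ~(u -> ~u)) = 1 − 0.16 = 0.84
~((u & u) \/ ~(u -> ~u)) -> v = min(1, 1 − 0.84 + 0.97) = min(1, 1.13) = 1.00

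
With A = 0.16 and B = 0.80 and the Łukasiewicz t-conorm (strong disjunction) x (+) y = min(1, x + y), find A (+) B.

0.96

A (+) B = min(1, 0.16 + 0.80) = min(1, 0.96) = 0.96
For comparison, the Gödel t-conorm max(x, y) would give 0.80.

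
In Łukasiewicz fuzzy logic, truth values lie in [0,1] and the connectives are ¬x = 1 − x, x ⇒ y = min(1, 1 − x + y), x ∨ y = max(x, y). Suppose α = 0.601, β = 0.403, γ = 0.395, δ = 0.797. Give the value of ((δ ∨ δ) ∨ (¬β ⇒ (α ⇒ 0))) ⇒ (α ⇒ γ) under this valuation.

0.992

δ ∨ δ = max(0.797, 0.797) = 0.797
¬β = 1 − 0.403 = 0.597
α ⇒ 0 = min(1, 1 − 0.601 + 0.000) = min(1, 0.399) = 0.399
¬β ⇒ (α ⇒ 0) = min(1, 1 − 0.597 + 0.399) = min(1, 0.802) = 0.802
(δ ∨ δ) ∨ (¬β ⇒ (α ⇒ 0)) = max(0.797, 0.802) = 0.802
α ⇒ γ = min(1, 1 − 0.601 + 0.395) = min(1, 0.794) = 0.794
((δ ∨ δ) ∨ (¬β ⇒ (α ⇒ 0))) ⇒ (α ⇒ γ) = min(1, 1 − 0.802 + 0.794) = min(1, 0.992) = 0.992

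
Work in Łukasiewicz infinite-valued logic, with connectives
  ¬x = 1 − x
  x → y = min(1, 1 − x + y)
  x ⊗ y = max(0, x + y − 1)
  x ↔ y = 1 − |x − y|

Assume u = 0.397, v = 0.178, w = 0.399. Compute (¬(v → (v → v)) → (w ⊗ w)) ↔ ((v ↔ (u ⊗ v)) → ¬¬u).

v → v = min(1, 1 − 0.178 + 0.178) = min(1, 1.000) = 1.000
v → (v → v) = min(1, 1 − 0.178 + 1.000) = min(1, 1.822) = 1.000
¬(v → (v → v)) = 1 − 1.000 = 0.000
w ⊗ w = max(0, 0.399 + 0.399 − 1) = max(0, -0.202) = 0.000
¬(v → (v → v)) → (w ⊗ w) = min(1, 1 − 0.000 + 0.000) = min(1, 1.000) = 1.000
u ⊗ v = max(0, 0.397 + 0.178 − 1) = max(0, -0.425) = 0.000
v ↔ (u ⊗ v) = 1 − |0.178 − 0.000| = 1 − 0.178 = 0.822
¬u = 1 − 0.397 = 0.603
¬¬u = 1 − 0.603 = 0.397
(v ↔ (u ⊗ v)) → ¬¬u = min(1, 1 − 0.822 + 0.397) = min(1, 0.575) = 0.575
(¬(v → (v → v)) → (w ⊗ w)) ↔ ((v ↔ (u ⊗ v)) → ¬¬u) = 1 − |1.000 − 0.575| = 1 − 0.425 = 0.575

0.575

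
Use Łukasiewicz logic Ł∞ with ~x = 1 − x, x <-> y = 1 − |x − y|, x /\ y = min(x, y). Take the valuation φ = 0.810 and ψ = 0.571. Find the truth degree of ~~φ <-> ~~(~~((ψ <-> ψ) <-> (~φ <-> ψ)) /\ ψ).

0.761

~φ = 1 − 0.810 = 0.190
~~φ = 1 − 0.190 = 0.810
ψ <-> ψ = 1 − |0.571 − 0.571| = 1 − 0.000 = 1.000
~φ <-> ψ = 1 − |0.190 − 0.571| = 1 − 0.381 = 0.619
(ψ <-> ψ) <-> (~φ <-> ψ) = 1 − |1.000 − 0.619| = 1 − 0.381 = 0.619
~((ψ <-> ψ) <-> (~φ <-> ψ)) = 1 − 0.619 = 0.381
~~((ψ <-> ψ) <-> (~φ <-> ψ)) = 1 − 0.381 = 0.619
~~((ψ <-> ψ) <-> (~φ <-> ψ)) /\ ψ = min(0.619, 0.571) = 0.571
~(~~((ψ <-> ψ) <-> (~φ <-> ψ)) /\ ψ) = 1 − 0.571 = 0.429
~~(~~((ψ <-> ψ) <-> (~φ <-> ψ)) /\ ψ) = 1 − 0.429 = 0.571
~~φ <-> ~~(~~((ψ <-> ψ) <-> (~φ <-> ψ)) /\ ψ) = 1 − |0.810 − 0.571| = 1 − 0.239 = 0.761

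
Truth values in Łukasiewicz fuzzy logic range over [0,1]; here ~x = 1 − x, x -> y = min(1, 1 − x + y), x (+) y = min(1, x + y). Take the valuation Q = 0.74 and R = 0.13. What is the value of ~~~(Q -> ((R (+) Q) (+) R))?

0.00

R (+) Q = min(1, 0.13 + 0.74) = min(1, 0.87) = 0.87
(R (+) Q) (+) R = min(1, 0.87 + 0.13) = min(1, 1.00) = 1.00
Q -> ((R (+) Q) (+) R) = min(1, 1 − 0.74 + 1.00) = min(1, 1.26) = 1.00
~(Q -> ((R (+) Q) (+) R)) = 1 − 1.00 = 0.00
~~(Q -> ((R (+) Q) (+) R)) = 1 − 0.00 = 1.00
~~~(Q -> ((R (+) Q) (+) R)) = 1 − 1.00 = 0.00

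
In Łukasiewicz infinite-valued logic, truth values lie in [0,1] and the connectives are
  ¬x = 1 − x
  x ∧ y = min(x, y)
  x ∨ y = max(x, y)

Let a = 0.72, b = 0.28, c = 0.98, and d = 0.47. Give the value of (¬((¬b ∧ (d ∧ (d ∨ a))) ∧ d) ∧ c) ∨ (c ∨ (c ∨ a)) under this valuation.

¬b = 1 − 0.28 = 0.72
d ∨ a = max(0.47, 0.72) = 0.72
d ∧ (d ∨ a) = min(0.47, 0.72) = 0.47
¬b ∧ (d ∧ (d ∨ a)) = min(0.72, 0.47) = 0.47
(¬b ∧ (d ∧ (d ∨ a))) ∧ d = min(0.47, 0.47) = 0.47
¬((¬b ∧ (d ∧ (d ∨ a))) ∧ d) = 1 − 0.47 = 0.53
¬((¬b ∧ (d ∧ (d ∨ a))) ∧ d) ∧ c = min(0.53, 0.98) = 0.53
c ∨ a = max(0.98, 0.72) = 0.98
c ∨ (c ∨ a) = max(0.98, 0.98) = 0.98
(¬((¬b ∧ (d ∧ (d ∨ a))) ∧ d) ∧ c) ∨ (c ∨ (c ∨ a)) = max(0.53, 0.98) = 0.98

0.98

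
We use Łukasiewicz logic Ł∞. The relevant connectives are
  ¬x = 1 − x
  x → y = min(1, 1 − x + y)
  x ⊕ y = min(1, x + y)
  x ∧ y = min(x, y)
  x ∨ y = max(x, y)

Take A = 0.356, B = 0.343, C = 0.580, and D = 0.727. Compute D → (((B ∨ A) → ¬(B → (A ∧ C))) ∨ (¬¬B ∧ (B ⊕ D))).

0.917

B ∨ A = max(0.343, 0.356) = 0.356
A ∧ C = min(0.356, 0.580) = 0.356
B → (A ∧ C) = min(1, 1 − 0.343 + 0.356) = min(1, 1.013) = 1.000
¬(B → (A ∧ C)) = 1 − 1.000 = 0.000
(B ∨ A) → ¬(B → (A ∧ C)) = min(1, 1 − 0.356 + 0.000) = min(1, 0.644) = 0.644
¬B = 1 − 0.343 = 0.657
¬¬B = 1 − 0.657 = 0.343
B ⊕ D = min(1, 0.343 + 0.727) = min(1, 1.070) = 1.000
¬¬B ∧ (B ⊕ D) = min(0.343, 1.000) = 0.343
((B ∨ A) → ¬(B → (A ∧ C))) ∨ (¬¬B ∧ (B ⊕ D)) = max(0.644, 0.343) = 0.644
D → (((B ∨ A) → ¬(B → (A ∧ C))) ∨ (¬¬B ∧ (B ⊕ D))) = min(1, 1 − 0.727 + 0.644) = min(1, 0.917) = 0.917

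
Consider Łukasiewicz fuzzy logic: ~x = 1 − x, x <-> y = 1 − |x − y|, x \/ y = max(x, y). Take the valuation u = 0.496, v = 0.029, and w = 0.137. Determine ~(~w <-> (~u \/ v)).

~w = 1 − 0.137 = 0.863
~u = 1 − 0.496 = 0.504
~u \/ v = max(0.504, 0.029) = 0.504
~w <-> (~u \/ v) = 1 − |0.863 − 0.504| = 1 − 0.359 = 0.641
~(~w <-> (~u \/ v)) = 1 − 0.641 = 0.359

0.359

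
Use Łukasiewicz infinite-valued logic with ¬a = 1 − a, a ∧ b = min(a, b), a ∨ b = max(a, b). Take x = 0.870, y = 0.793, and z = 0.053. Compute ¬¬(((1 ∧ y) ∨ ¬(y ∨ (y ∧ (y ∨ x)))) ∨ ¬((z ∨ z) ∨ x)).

0.793

1 ∧ y = min(1.000, 0.793) = 0.793
y ∨ x = max(0.793, 0.870) = 0.870
y ∧ (y ∨ x) = min(0.793, 0.870) = 0.793
y ∨ (y ∧ (y ∨ x)) = max(0.793, 0.793) = 0.793
¬(y ∨ (y ∧ (y ∨ x))) = 1 − 0.793 = 0.207
(1 ∧ y) ∨ ¬(y ∨ (y ∧ (y ∨ x))) = max(0.793, 0.207) = 0.793
z ∨ z = max(0.053, 0.053) = 0.053
(z ∨ z) ∨ x = max(0.053, 0.870) = 0.870
¬((z ∨ z) ∨ x) = 1 − 0.870 = 0.130
((1 ∧ y) ∨ ¬(y ∨ (y ∧ (y ∨ x)))) ∨ ¬((z ∨ z) ∨ x) = max(0.793, 0.130) = 0.793
¬(((1 ∧ y) ∨ ¬(y ∨ (y ∧ (y ∨ x)))) ∨ ¬((z ∨ z) ∨ x)) = 1 − 0.793 = 0.207
¬¬(((1 ∧ y) ∨ ¬(y ∨ (y ∧ (y ∨ x)))) ∨ ¬((z ∨ z) ∨ x)) = 1 − 0.207 = 0.793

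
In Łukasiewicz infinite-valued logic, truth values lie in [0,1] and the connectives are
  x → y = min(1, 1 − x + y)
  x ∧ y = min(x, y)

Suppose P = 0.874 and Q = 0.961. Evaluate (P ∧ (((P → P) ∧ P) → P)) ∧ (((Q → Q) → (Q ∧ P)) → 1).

0.874

P → P = min(1, 1 − 0.874 + 0.874) = min(1, 1.000) = 1.000
(P → P) ∧ P = min(1.000, 0.874) = 0.874
((P → P) ∧ P) → P = min(1, 1 − 0.874 + 0.874) = min(1, 1.000) = 1.000
P ∧ (((P → P) ∧ P) → P) = min(0.874, 1.000) = 0.874
Q → Q = min(1, 1 − 0.961 + 0.961) = min(1, 1.000) = 1.000
Q ∧ P = min(0.961, 0.874) = 0.874
(Q → Q) → (Q ∧ P) = min(1, 1 − 1.000 + 0.874) = min(1, 0.874) = 0.874
((Q → Q) → (Q ∧ P)) → 1 = min(1, 1 − 0.874 + 1.000) = min(1, 1.126) = 1.000
(P ∧ (((P → P) ∧ P) → P)) ∧ (((Q → Q) → (Q ∧ P)) → 1) = min(0.874, 1.000) = 0.874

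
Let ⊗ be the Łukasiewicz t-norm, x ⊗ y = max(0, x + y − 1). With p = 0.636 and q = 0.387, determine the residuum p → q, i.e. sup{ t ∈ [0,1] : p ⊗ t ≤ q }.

0.751

The residuum of the Łukasiewicz t-norm gives the supremum: min(1, 1 − 0.636 + 0.387).
1 − 0.636 + 0.387 = 0.751, so t = min(1, 0.751) = 0.751.
Check: 0.636 ⊗ 0.751 = max(0, 0.387) = 0.387 ≤ 0.387.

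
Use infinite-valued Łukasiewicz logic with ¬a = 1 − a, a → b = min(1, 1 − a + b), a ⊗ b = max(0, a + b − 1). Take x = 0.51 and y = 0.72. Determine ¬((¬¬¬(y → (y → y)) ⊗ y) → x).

0.00

y → y = min(1, 1 − 0.72 + 0.72) = min(1, 1.00) = 1.00
y → (y → y) = min(1, 1 − 0.72 + 1.00) = min(1, 1.28) = 1.00
¬(y → (y → y)) = 1 − 1.00 = 0.00
¬¬(y → (y → y)) = 1 − 0.00 = 1.00
¬¬¬(y → (y → y)) = 1 − 1.00 = 0.00
¬¬¬(y → (y → y)) ⊗ y = max(0, 0.00 + 0.72 − 1) = max(0, -0.28) = 0.00
(¬¬¬(y → (y → y)) ⊗ y) → x = min(1, 1 − 0.00 + 0.51) = min(1, 1.51) = 1.00
¬((¬¬¬(y → (y → y)) ⊗ y) → x) = 1 − 1.00 = 0.00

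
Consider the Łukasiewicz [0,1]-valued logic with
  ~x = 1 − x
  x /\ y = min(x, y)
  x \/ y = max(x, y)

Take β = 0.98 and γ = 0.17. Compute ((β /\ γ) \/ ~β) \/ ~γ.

0.83

β /\ γ = min(0.98, 0.17) = 0.17
~β = 1 − 0.98 = 0.02
(β /\ γ) \/ ~β = max(0.17, 0.02) = 0.17
~γ = 1 − 0.17 = 0.83
((β /\ γ) \/ ~β) \/ ~γ = max(0.17, 0.83) = 0.83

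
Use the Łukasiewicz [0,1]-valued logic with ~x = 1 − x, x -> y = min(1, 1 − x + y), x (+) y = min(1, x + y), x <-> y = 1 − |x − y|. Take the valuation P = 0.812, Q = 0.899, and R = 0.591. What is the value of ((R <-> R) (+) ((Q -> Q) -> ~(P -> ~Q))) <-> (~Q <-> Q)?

0.202

R <-> R = 1 − |0.591 − 0.591| = 1 − 0.000 = 1.000
Q -> Q = min(1, 1 − 0.899 + 0.899) = min(1, 1.000) = 1.000
~Q = 1 − 0.899 = 0.101
P -> ~Q = min(1, 1 − 0.812 + 0.101) = min(1, 0.289) = 0.289
~(P -> ~Q) = 1 − 0.289 = 0.711
(Q -> Q) -> ~(P -> ~Q) = min(1, 1 − 1.000 + 0.711) = min(1, 0.711) = 0.711
(R <-> R) (+) ((Q -> Q) -> ~(P -> ~Q)) = min(1, 1.000 + 0.711) = min(1, 1.711) = 1.000
~Q <-> Q = 1 − |0.101 − 0.899| = 1 − 0.798 = 0.202
((R <-> R) (+) ((Q -> Q) -> ~(P -> ~Q))) <-> (~Q <-> Q) = 1 − |1.000 − 0.202| = 1 − 0.798 = 0.202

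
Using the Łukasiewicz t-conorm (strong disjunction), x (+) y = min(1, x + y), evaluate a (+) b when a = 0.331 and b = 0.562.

a (+) b = min(1, 0.331 + 0.562) = min(1, 0.893) = 0.893
For comparison, the Gödel t-conorm max(x, y) would give 0.562.

0.893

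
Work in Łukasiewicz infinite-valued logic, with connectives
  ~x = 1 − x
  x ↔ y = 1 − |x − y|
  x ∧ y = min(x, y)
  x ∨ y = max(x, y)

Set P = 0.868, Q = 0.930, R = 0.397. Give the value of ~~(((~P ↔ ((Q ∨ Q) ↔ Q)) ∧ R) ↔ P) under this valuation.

0.264

~P = 1 − 0.868 = 0.132
Q ∨ Q = max(0.930, 0.930) = 0.930
(Q ∨ Q) ↔ Q = 1 − |0.930 − 0.930| = 1 − 0.000 = 1.000
~P ↔ ((Q ∨ Q) ↔ Q) = 1 − |0.132 − 1.000| = 1 − 0.868 = 0.132
(~P ↔ ((Q ∨ Q) ↔ Q)) ∧ R = min(0.132, 0.397) = 0.132
((~P ↔ ((Q ∨ Q) ↔ Q)) ∧ R) ↔ P = 1 − |0.132 − 0.868| = 1 − 0.736 = 0.264
~(((~P ↔ ((Q ∨ Q) ↔ Q)) ∧ R) ↔ P) = 1 − 0.264 = 0.736
~~(((~P ↔ ((Q ∨ Q) ↔ Q)) ∧ R) ↔ P) = 1 − 0.736 = 0.264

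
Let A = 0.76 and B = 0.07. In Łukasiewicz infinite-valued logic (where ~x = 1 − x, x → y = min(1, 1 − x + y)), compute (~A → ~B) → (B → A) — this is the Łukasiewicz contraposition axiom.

~A = 1 − 0.76 = 0.24
~B = 1 − 0.07 = 0.93
~A → ~B = min(1, 1 − 0.24 + 0.93) = min(1, 1.69) = 1.00
B → A = min(1, 1 − 0.07 + 0.76) = min(1, 1.69) = 1.00
(~A → ~B) → (B → A) = min(1, 1 − 1.00 + 1.00) = min(1, 1.00) = 1.00
(As expected: an axiom of Ł∞, always 1.)

1.00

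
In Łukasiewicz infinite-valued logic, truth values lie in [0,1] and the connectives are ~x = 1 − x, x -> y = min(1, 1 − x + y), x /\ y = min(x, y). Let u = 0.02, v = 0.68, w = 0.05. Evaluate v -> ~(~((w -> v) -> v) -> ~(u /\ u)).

0.32

w -> v = min(1, 1 − 0.05 + 0.68) = min(1, 1.63) = 1.00
(w -> v) -> v = min(1, 1 − 1.00 + 0.68) = min(1, 0.68) = 0.68
~((w -> v) -> v) = 1 − 0.68 = 0.32
u /\ u = min(0.02, 0.02) = 0.02
~(u /\ u) = 1 − 0.02 = 0.98
~((w -> v) -> v) -> ~(u /\ u) = min(1, 1 − 0.32 + 0.98) = min(1, 1.66) = 1.00
~(~((w -> v) -> v) -> ~(u /\ u)) = 1 − 1.00 = 0.00
v -> ~(~((w -> v) -> v) -> ~(u /\ u)) = min(1, 1 − 0.68 + 0.00) = min(1, 0.32) = 0.32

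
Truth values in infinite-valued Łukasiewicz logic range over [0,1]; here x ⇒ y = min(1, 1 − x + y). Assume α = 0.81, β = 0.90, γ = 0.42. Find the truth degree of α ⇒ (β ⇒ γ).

β ⇒ γ = min(1, 1 − 0.90 + 0.42) = min(1, 0.52) = 0.52
α ⇒ (β ⇒ γ) = min(1, 1 − 0.81 + 0.52) = min(1, 0.71) = 0.71

0.71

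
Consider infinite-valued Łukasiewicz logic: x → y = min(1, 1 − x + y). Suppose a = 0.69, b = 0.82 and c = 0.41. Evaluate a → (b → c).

0.90

b → c = min(1, 1 − 0.82 + 0.41) = min(1, 0.59) = 0.59
a → (b → c) = min(1, 1 − 0.69 + 0.59) = min(1, 0.90) = 0.90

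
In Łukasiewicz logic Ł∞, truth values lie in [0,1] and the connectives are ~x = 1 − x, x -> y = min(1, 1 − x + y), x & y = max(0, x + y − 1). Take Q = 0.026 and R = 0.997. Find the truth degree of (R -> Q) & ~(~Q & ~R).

0.029

R -> Q = min(1, 1 − 0.997 + 0.026) = min(1, 0.029) = 0.029
~Q = 1 − 0.026 = 0.974
~R = 1 − 0.997 = 0.003
~Q & ~R = max(0, 0.974 + 0.003 − 1) = max(0, -0.023) = 0.000
~(~Q & ~R) = 1 − 0.000 = 1.000
(R -> Q) & ~(~Q & ~R) = max(0, 0.029 + 1.000 − 1) = max(0, 0.029) = 0.029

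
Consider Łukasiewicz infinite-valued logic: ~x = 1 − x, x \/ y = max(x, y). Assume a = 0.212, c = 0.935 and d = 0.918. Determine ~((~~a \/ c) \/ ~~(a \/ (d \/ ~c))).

~a = 1 − 0.212 = 0.788
~~a = 1 − 0.788 = 0.212
~~a \/ c = max(0.212, 0.935) = 0.935
~c = 1 − 0.935 = 0.065
d \/ ~c = max(0.918, 0.065) = 0.918
a \/ (d \/ ~c) = max(0.212, 0.918) = 0.918
~(a \/ (d \/ ~c)) = 1 − 0.918 = 0.082
~~(a \/ (d \/ ~c)) = 1 − 0.082 = 0.918
(~~a \/ c) \/ ~~(a \/ (d \/ ~c)) = max(0.935, 0.918) = 0.935
~((~~a \/ c) \/ ~~(a \/ (d \/ ~c))) = 1 − 0.935 = 0.065

0.065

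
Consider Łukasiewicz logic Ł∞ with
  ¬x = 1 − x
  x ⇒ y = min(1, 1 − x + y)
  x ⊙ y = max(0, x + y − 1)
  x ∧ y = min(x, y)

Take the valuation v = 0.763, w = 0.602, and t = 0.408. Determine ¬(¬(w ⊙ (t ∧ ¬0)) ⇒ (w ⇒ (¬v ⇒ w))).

¬0 = 1 − 0.000 = 1.000
t ∧ ¬0 = min(0.408, 1.000) = 0.408
w ⊙ (t ∧ ¬0) = max(0, 0.602 + 0.408 − 1) = max(0, 0.010) = 0.010
¬(w ⊙ (t ∧ ¬0)) = 1 − 0.010 = 0.990
¬v = 1 − 0.763 = 0.237
¬v ⇒ w = min(1, 1 − 0.237 + 0.602) = min(1, 1.365) = 1.000
w ⇒ (¬v ⇒ w) = min(1, 1 − 0.602 + 1.000) = min(1, 1.398) = 1.000
¬(w ⊙ (t ∧ ¬0)) ⇒ (w ⇒ (¬v ⇒ w)) = min(1, 1 − 0.990 + 1.000) = min(1, 1.010) = 1.000
¬(¬(w ⊙ (t ∧ ¬0)) ⇒ (w ⇒ (¬v ⇒ w))) = 1 − 1.000 = 0.000

0.000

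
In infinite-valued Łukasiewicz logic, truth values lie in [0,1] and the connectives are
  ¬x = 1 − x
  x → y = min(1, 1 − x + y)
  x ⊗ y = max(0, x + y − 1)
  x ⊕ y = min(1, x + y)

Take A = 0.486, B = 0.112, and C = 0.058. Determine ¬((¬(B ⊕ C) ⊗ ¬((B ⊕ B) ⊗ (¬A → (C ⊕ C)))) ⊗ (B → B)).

B ⊕ C = min(1, 0.112 + 0.058) = min(1, 0.170) = 0.170
¬(B ⊕ C) = 1 − 0.170 = 0.830
B ⊕ B = min(1, 0.112 + 0.112) = min(1, 0.224) = 0.224
¬A = 1 − 0.486 = 0.514
C ⊕ C = min(1, 0.058 + 0.058) = min(1, 0.116) = 0.116
¬A → (C ⊕ C) = min(1, 1 − 0.514 + 0.116) = min(1, 0.602) = 0.602
(B ⊕ B) ⊗ (¬A → (C ⊕ C)) = max(0, 0.224 + 0.602 − 1) = max(0, -0.174) = 0.000
¬((B ⊕ B) ⊗ (¬A → (C ⊕ C))) = 1 − 0.000 = 1.000
¬(B ⊕ C) ⊗ ¬((B ⊕ B) ⊗ (¬A → (C ⊕ C))) = max(0, 0.830 + 1.000 − 1) = max(0, 0.830) = 0.830
B → B = min(1, 1 − 0.112 + 0.112) = min(1, 1.000) = 1.000
(¬(B ⊕ C) ⊗ ¬((B ⊕ B) ⊗ (¬A → (C ⊕ C)))) ⊗ (B → B) = max(0, 0.830 + 1.000 − 1) = max(0, 0.830) = 0.830
¬((¬(B ⊕ C) ⊗ ¬((B ⊕ B) ⊗ (¬A → (C ⊕ C)))) ⊗ (B → B)) = 1 − 0.830 = 0.170

0.170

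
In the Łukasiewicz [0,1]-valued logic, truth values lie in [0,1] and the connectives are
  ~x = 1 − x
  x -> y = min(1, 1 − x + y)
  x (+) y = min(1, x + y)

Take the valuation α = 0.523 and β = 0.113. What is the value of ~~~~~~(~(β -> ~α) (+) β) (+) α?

~α = 1 − 0.523 = 0.477
β -> ~α = min(1, 1 − 0.113 + 0.477) = min(1, 1.364) = 1.000
~(β -> ~α) = 1 − 1.000 = 0.000
~(β -> ~α) (+) β = min(1, 0.000 + 0.113) = min(1, 0.113) = 0.113
~(~(β -> ~α) (+) β) = 1 − 0.113 = 0.887
~~(~(β -> ~α) (+) β) = 1 − 0.887 = 0.113
~~~(~(β -> ~α) (+) β) = 1 − 0.113 = 0.887
~~~~(~(β -> ~α) (+) β) = 1 − 0.887 = 0.113
~~~~~(~(β -> ~α) (+) β) = 1 − 0.113 = 0.887
~~~~~~(~(β -> ~α) (+) β) = 1 − 0.887 = 0.113
~~~~~~(~(β -> ~α) (+) β) (+) α = min(1, 0.113 + 0.523) = min(1, 0.636) = 0.636

0.636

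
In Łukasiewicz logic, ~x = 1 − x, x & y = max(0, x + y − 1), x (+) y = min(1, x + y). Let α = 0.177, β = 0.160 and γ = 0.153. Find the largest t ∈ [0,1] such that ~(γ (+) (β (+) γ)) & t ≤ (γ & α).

0.466

β (+) γ = min(1, 0.160 + 0.153) = min(1, 0.313) = 0.313
γ (+) (β (+) γ) = min(1, 0.153 + 0.313) = min(1, 0.466) = 0.466
~(γ (+) (β (+) γ)) = 1 − 0.466 = 0.534
So the left factor is ~(γ (+) (β (+) γ)) = 0.534.
γ & α = max(0, 0.153 + 0.177 − 1) = max(0, -0.670) = 0.000
So the right-hand bound is γ & α = 0.000.
The residuum of the Łukasiewicz t-norm gives the supremum: min(1, 1 − 0.534 + 0.000).
1 − 0.534 + 0.000 = 0.466, so t = min(1, 0.466) = 0.466.
Check: 0.534 & 0.466 = max(0, 0.000) = 0.000 ≤ 0.000.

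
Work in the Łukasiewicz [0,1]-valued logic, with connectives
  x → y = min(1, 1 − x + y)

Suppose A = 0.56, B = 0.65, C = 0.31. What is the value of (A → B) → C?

0.31

A → B = min(1, 1 − 0.56 + 0.65) = min(1, 1.09) = 1.00
(A → B) → C = min(1, 1 − 1.00 + 0.31) = min(1, 0.31) = 0.31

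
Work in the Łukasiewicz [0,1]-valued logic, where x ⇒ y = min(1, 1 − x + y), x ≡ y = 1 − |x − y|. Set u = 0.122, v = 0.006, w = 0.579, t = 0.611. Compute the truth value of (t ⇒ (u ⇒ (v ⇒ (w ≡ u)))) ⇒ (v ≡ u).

w ≡ u = 1 − |0.579 − 0.122| = 1 − 0.457 = 0.543
v ⇒ (w ≡ u) = min(1, 1 − 0.006 + 0.543) = min(1, 1.537) = 1.000
u ⇒ (v ⇒ (w ≡ u)) = min(1, 1 − 0.122 + 1.000) = min(1, 1.878) = 1.000
t ⇒ (u ⇒ (v ⇒ (w ≡ u))) = min(1, 1 − 0.611 + 1.000) = min(1, 1.389) = 1.000
v ≡ u = 1 − |0.006 − 0.122| = 1 − 0.116 = 0.884
(t ⇒ (u ⇒ (v ⇒ (w ≡ u)))) ⇒ (v ≡ u) = min(1, 1 − 1.000 + 0.884) = min(1, 0.884) = 0.884

0.884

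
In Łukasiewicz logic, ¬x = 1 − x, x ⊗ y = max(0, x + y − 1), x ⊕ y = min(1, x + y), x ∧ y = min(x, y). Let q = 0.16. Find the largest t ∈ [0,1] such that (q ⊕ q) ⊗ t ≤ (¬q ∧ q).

0.84

q ⊕ q = min(1, 0.16 + 0.16) = min(1, 0.32) = 0.32
So the left factor is q ⊕ q = 0.32.
¬q = 1 − 0.16 = 0.84
¬q ∧ q = min(0.84, 0.16) = 0.16
So the right-hand bound is ¬q ∧ q = 0.16.
The residuum of the Łukasiewicz t-norm gives the supremum: min(1, 1 − 0.32 + 0.16).
1 − 0.32 + 0.16 = 0.84, so t = min(1, 0.84) = 0.84.
Check: 0.32 ⊗ 0.84 = max(0, 0.16) = 0.16 ≤ 0.16.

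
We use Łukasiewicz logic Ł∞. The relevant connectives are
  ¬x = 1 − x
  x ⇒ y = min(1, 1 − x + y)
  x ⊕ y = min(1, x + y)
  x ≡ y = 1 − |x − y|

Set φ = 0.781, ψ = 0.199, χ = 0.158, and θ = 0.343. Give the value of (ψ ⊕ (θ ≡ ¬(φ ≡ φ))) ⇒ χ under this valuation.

φ ≡ φ = 1 − |0.781 − 0.781| = 1 − 0.000 = 1.000
¬(φ ≡ φ) = 1 − 1.000 = 0.000
θ ≡ ¬(φ ≡ φ) = 1 − |0.343 − 0.000| = 1 − 0.343 = 0.657
ψ ⊕ (θ ≡ ¬(φ ≡ φ)) = min(1, 0.199 + 0.657) = min(1, 0.856) = 0.856
(ψ ⊕ (θ ≡ ¬(φ ≡ φ))) ⇒ χ = min(1, 1 − 0.856 + 0.158) = min(1, 0.302) = 0.302

0.302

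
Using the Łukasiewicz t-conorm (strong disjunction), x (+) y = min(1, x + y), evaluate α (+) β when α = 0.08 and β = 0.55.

0.63

α (+) β = min(1, 0.08 + 0.55) = min(1, 0.63) = 0.63
For comparison, the Gödel t-conorm max(x, y) would give 0.55.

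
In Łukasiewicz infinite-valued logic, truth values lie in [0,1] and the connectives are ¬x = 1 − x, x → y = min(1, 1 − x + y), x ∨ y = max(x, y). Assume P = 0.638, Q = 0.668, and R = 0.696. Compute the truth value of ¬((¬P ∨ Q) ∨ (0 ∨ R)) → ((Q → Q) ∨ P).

¬P = 1 − 0.638 = 0.362
¬P ∨ Q = max(0.362, 0.668) = 0.668
0 ∨ R = max(0.000, 0.696) = 0.696
(¬P ∨ Q) ∨ (0 ∨ R) = max(0.668, 0.696) = 0.696
¬((¬P ∨ Q) ∨ (0 ∨ R)) = 1 − 0.696 = 0.304
Q → Q = min(1, 1 − 0.668 + 0.668) = min(1, 1.000) = 1.000
(Q → Q) ∨ P = max(1.000, 0.638) = 1.000
¬((¬P ∨ Q) ∨ (0 ∨ R)) → ((Q → Q) ∨ P) = min(1, 1 − 0.304 + 1.000) = min(1, 1.696) = 1.000

1.000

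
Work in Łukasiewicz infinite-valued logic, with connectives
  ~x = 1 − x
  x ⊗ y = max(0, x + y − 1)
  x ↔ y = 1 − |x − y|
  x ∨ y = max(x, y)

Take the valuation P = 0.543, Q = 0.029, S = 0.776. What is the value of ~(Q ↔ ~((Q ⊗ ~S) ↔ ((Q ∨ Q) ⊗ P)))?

0.029

~S = 1 − 0.776 = 0.224
Q ⊗ ~S = max(0, 0.029 + 0.224 − 1) = max(0, -0.747) = 0.000
Q ∨ Q = max(0.029, 0.029) = 0.029
(Q ∨ Q) ⊗ P = max(0, 0.029 + 0.543 − 1) = max(0, -0.428) = 0.000
(Q ⊗ ~S) ↔ ((Q ∨ Q) ⊗ P) = 1 − |0.000 − 0.000| = 1 − 0.000 = 1.000
~((Q ⊗ ~S) ↔ ((Q ∨ Q) ⊗ P)) = 1 − 1.000 = 0.000
Q ↔ ~((Q ⊗ ~S) ↔ ((Q ∨ Q) ⊗ P)) = 1 − |0.029 − 0.000| = 1 − 0.029 = 0.971
~(Q ↔ ~((Q ⊗ ~S) ↔ ((Q ∨ Q) ⊗ P))) = 1 − 0.971 = 0.029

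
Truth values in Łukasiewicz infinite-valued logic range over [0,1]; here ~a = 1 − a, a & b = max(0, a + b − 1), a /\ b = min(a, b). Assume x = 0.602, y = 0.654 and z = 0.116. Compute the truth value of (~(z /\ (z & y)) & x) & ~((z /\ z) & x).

z & y = max(0, 0.116 + 0.654 − 1) = max(0, -0.230) = 0.000
z /\ (z & y) = min(0.116, 0.000) = 0.000
~(z /\ (z & y)) = 1 − 0.000 = 1.000
~(z /\ (z & y)) & x = max(0, 1.000 + 0.602 − 1) = max(0, 0.602) = 0.602
z /\ z = min(0.116, 0.116) = 0.116
(z /\ z) & x = max(0, 0.116 + 0.602 − 1) = max(0, -0.282) = 0.000
~((z /\ z) & x) = 1 − 0.000 = 1.000
(~(z /\ (z & y)) & x) & ~((z /\ z) & x) = max(0, 0.602 + 1.000 − 1) = max(0, 0.602) = 0.602

0.602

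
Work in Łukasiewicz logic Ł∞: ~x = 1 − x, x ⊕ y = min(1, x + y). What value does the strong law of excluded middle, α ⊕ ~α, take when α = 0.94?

~α = 1 − 0.94 = 0.06
α ⊕ ~α = min(1, 0.94 + 0.06) = min(1, 1.00) = 1.00
(As expected: always 1 in Ł∞ since a ⊕ (1−a) = 1.)

1.00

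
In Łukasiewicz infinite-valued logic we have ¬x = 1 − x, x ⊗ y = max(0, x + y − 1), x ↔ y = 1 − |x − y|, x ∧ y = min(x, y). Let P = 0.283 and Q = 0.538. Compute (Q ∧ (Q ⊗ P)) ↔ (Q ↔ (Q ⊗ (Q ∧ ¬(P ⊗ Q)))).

Q ⊗ P = max(0, 0.538 + 0.283 − 1) = max(0, -0.179) = 0.000
Q ∧ (Q ⊗ P) = min(0.538, 0.000) = 0.000
P ⊗ Q = max(0, 0.283 + 0.538 − 1) = max(0, -0.179) = 0.000
¬(P ⊗ Q) = 1 − 0.000 = 1.000
Q ∧ ¬(P ⊗ Q) = min(0.538, 1.000) = 0.538
Q ⊗ (Q ∧ ¬(P ⊗ Q)) = max(0, 0.538 + 0.538 − 1) = max(0, 0.076) = 0.076
Q ↔ (Q ⊗ (Q ∧ ¬(P ⊗ Q))) = 1 − |0.538 − 0.076| = 1 − 0.462 = 0.538
(Q ∧ (Q ⊗ P)) ↔ (Q ↔ (Q ⊗ (Q ∧ ¬(P ⊗ Q)))) = 1 − |0.000 − 0.538| = 1 − 0.538 = 0.462

0.462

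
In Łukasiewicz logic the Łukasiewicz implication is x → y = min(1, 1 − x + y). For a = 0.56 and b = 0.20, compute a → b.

a → b = min(1, 1 − 0.56 + 0.20) = min(1, 0.64) = 0.64
For comparison, the Gödel implication (1 if x ≤ y else y) would give 0.20.

0.64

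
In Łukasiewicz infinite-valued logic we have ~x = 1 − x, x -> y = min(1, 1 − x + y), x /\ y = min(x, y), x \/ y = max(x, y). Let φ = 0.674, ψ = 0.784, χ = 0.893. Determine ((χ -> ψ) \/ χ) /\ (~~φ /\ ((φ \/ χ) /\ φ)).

0.674

χ -> ψ = min(1, 1 − 0.893 + 0.784) = min(1, 0.891) = 0.891
(χ -> ψ) \/ χ = max(0.891, 0.893) = 0.893
~φ = 1 − 0.674 = 0.326
~~φ = 1 − 0.326 = 0.674
φ \/ χ = max(0.674, 0.893) = 0.893
(φ \/ χ) /\ φ = min(0.893, 0.674) = 0.674
~~φ /\ ((φ \/ χ) /\ φ) = min(0.674, 0.674) = 0.674
((χ -> ψ) \/ χ) /\ (~~φ /\ ((φ \/ χ) /\ φ)) = min(0.893, 0.674) = 0.674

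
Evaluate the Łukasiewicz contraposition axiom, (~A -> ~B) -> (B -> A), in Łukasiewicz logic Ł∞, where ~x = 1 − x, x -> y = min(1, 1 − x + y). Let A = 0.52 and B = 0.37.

1.00

~A = 1 − 0.52 = 0.48
~B = 1 − 0.37 = 0.63
~A -> ~B = min(1, 1 − 0.48 + 0.63) = min(1, 1.15) = 1.00
B -> A = min(1, 1 − 0.37 + 0.52) = min(1, 1.15) = 1.00
(~A -> ~B) -> (B -> A) = min(1, 1 − 1.00 + 1.00) = min(1, 1.00) = 1.00
(As expected: an axiom of Ł∞, always 1.)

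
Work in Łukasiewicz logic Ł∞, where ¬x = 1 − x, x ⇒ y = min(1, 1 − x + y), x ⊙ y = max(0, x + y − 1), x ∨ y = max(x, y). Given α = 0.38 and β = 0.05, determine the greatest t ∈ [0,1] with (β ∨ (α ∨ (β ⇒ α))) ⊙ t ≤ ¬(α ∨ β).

0.62

β ⇒ α = min(1, 1 − 0.05 + 0.38) = min(1, 1.33) = 1.00
α ∨ (β ⇒ α) = max(0.38, 1.00) = 1.00
β ∨ (α ∨ (β ⇒ α)) = max(0.05, 1.00) = 1.00
So the left factor is β ∨ (α ∨ (β ⇒ α)) = 1.00.
α ∨ β = max(0.38, 0.05) = 0.38
¬(α ∨ β) = 1 − 0.38 = 0.62
So the right-hand bound is ¬(α ∨ β) = 0.62.
The residuum of the Łukasiewicz t-norm gives the supremum: min(1, 1 − 1.00 + 0.62).
1 − 1.00 + 0.62 = 0.62, so t = min(1, 0.62) = 0.62.
Check: 1.00 ⊙ 0.62 = max(0, 0.62) = 0.62 ≤ 0.62.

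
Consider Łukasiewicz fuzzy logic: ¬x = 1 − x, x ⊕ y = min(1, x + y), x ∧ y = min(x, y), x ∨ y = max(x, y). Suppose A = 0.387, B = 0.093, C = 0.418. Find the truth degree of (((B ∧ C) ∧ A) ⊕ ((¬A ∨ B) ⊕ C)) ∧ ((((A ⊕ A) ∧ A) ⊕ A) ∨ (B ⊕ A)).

B ∧ C = min(0.093, 0.418) = 0.093
(B ∧ C) ∧ A = min(0.093, 0.387) = 0.093
¬A = 1 − 0.387 = 0.613
¬A ∨ B = max(0.613, 0.093) = 0.613
(¬A ∨ B) ⊕ C = min(1, 0.613 + 0.418) = min(1, 1.031) = 1.000
((B ∧ C) ∧ A) ⊕ ((¬A ∨ B) ⊕ C) = min(1, 0.093 + 1.000) = min(1, 1.093) = 1.000
A ⊕ A = min(1, 0.387 + 0.387) = min(1, 0.774) = 0.774
(A ⊕ A) ∧ A = min(0.774, 0.387) = 0.387
((A ⊕ A) ∧ A) ⊕ A = min(1, 0.387 + 0.387) = min(1, 0.774) = 0.774
B ⊕ A = min(1, 0.093 + 0.387) = min(1, 0.480) = 0.480
(((A ⊕ A) ∧ A) ⊕ A) ∨ (B ⊕ A) = max(0.774, 0.480) = 0.774
(((B ∧ C) ∧ A) ⊕ ((¬A ∨ B) ⊕ C)) ∧ ((((A ⊕ A) ∧ A) ⊕ A) ∨ (B ⊕ A)) = min(1.000, 0.774) = 0.774

0.774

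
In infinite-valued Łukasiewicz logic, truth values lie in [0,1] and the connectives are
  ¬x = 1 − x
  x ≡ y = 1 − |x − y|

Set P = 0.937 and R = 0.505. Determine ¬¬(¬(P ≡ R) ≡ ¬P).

0.631

P ≡ R = 1 − |0.937 − 0.505| = 1 − 0.432 = 0.568
¬(P ≡ R) = 1 − 0.568 = 0.432
¬P = 1 − 0.937 = 0.063
¬(P ≡ R) ≡ ¬P = 1 − |0.432 − 0.063| = 1 − 0.369 = 0.631
¬(¬(P ≡ R) ≡ ¬P) = 1 − 0.631 = 0.369
¬¬(¬(P ≡ R) ≡ ¬P) = 1 − 0.369 = 0.631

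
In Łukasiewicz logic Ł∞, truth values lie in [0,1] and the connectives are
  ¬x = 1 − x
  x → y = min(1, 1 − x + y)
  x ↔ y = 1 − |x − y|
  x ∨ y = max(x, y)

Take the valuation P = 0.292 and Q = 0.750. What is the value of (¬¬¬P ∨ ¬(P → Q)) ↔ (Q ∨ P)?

¬P = 1 − 0.292 = 0.708
¬¬P = 1 − 0.708 = 0.292
¬¬¬P = 1 − 0.292 = 0.708
P → Q = min(1, 1 − 0.292 + 0.750) = min(1, 1.458) = 1.000
¬(P → Q) = 1 − 1.000 = 0.000
¬¬¬P ∨ ¬(P → Q) = max(0.708, 0.000) = 0.708
Q ∨ P = max(0.750, 0.292) = 0.750
(¬¬¬P ∨ ¬(P → Q)) ↔ (Q ∨ P) = 1 − |0.708 − 0.750| = 1 − 0.042 = 0.958

0.958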